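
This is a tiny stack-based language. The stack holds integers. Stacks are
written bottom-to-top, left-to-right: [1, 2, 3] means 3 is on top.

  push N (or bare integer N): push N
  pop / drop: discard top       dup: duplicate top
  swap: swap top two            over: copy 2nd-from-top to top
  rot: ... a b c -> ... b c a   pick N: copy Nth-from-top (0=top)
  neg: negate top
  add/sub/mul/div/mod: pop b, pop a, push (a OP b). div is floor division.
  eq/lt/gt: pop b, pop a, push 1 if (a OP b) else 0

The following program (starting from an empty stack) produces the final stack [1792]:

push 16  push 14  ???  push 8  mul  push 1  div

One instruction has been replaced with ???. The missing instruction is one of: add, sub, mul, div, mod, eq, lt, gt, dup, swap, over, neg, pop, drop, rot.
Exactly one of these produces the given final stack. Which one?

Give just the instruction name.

Answer: mul

Derivation:
Stack before ???: [16, 14]
Stack after ???:  [224]
The instruction that transforms [16, 14] -> [224] is: mul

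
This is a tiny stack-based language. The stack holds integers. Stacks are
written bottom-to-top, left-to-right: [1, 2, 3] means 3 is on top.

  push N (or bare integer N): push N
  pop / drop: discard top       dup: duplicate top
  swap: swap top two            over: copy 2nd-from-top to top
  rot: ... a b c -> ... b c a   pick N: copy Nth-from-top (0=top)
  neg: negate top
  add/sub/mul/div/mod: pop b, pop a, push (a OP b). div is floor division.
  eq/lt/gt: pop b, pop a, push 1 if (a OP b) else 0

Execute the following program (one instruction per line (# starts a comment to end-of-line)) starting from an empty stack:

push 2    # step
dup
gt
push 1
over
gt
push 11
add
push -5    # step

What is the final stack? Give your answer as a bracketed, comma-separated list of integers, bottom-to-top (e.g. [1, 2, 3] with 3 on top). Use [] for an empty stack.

Answer: [0, 12, -5]

Derivation:
After 'push 2': [2]
After 'dup': [2, 2]
After 'gt': [0]
After 'push 1': [0, 1]
After 'over': [0, 1, 0]
After 'gt': [0, 1]
After 'push 11': [0, 1, 11]
After 'add': [0, 12]
After 'push -5': [0, 12, -5]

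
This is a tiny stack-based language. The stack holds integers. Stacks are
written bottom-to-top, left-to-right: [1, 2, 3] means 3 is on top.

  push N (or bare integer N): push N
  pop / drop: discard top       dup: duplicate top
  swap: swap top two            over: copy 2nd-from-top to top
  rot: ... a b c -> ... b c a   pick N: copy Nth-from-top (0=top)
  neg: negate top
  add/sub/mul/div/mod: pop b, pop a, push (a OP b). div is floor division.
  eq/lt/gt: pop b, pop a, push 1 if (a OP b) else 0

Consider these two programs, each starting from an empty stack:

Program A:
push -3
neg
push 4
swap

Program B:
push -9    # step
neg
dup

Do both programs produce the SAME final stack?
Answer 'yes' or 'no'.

Answer: no

Derivation:
Program A trace:
  After 'push -3': [-3]
  After 'neg': [3]
  After 'push 4': [3, 4]
  After 'swap': [4, 3]
Program A final stack: [4, 3]

Program B trace:
  After 'push -9': [-9]
  After 'neg': [9]
  After 'dup': [9, 9]
Program B final stack: [9, 9]
Same: no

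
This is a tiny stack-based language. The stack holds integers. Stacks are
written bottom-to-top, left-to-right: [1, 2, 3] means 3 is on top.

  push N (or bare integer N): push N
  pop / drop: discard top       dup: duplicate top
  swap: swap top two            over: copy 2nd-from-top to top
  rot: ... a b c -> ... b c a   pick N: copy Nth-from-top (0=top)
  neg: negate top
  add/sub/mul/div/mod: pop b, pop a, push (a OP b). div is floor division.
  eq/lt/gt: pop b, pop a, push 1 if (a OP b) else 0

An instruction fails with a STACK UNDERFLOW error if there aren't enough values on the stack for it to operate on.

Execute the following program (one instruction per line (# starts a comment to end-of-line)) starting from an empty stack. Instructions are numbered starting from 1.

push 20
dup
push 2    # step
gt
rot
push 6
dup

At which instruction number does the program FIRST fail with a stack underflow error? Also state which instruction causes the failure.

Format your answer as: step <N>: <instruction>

Step 1 ('push 20'): stack = [20], depth = 1
Step 2 ('dup'): stack = [20, 20], depth = 2
Step 3 ('push 2'): stack = [20, 20, 2], depth = 3
Step 4 ('gt'): stack = [20, 1], depth = 2
Step 5 ('rot'): needs 3 value(s) but depth is 2 — STACK UNDERFLOW

Answer: step 5: rot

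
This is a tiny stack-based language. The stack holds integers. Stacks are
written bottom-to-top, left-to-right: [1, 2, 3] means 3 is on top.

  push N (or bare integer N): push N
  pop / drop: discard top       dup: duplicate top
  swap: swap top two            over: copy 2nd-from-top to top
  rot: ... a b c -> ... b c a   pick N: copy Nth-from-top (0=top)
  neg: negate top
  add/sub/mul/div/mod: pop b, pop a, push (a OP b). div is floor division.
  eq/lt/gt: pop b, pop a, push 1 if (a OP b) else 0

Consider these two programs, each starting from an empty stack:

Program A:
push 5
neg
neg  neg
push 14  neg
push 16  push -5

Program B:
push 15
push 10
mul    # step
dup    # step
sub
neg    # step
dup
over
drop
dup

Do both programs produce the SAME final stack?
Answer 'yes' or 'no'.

Program A trace:
  After 'push 5': [5]
  After 'neg': [-5]
  After 'neg': [5]
  After 'neg': [-5]
  After 'push 14': [-5, 14]
  After 'neg': [-5, -14]
  After 'push 16': [-5, -14, 16]
  After 'push -5': [-5, -14, 16, -5]
Program A final stack: [-5, -14, 16, -5]

Program B trace:
  After 'push 15': [15]
  After 'push 10': [15, 10]
  After 'mul': [150]
  After 'dup': [150, 150]
  After 'sub': [0]
  After 'neg': [0]
  After 'dup': [0, 0]
  After 'over': [0, 0, 0]
  After 'drop': [0, 0]
  After 'dup': [0, 0, 0]
Program B final stack: [0, 0, 0]
Same: no

Answer: no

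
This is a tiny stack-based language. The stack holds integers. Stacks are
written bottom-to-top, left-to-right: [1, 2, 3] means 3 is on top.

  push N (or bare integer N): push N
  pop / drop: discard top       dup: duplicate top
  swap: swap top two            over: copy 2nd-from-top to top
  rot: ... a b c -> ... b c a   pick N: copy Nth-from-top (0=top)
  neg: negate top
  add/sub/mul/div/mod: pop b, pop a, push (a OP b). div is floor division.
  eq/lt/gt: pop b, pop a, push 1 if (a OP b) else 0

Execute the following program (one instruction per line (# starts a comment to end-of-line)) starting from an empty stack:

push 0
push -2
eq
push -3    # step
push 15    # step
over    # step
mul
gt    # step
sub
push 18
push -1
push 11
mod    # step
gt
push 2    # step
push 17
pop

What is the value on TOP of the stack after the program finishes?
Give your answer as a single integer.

Answer: 2

Derivation:
After 'push 0': [0]
After 'push -2': [0, -2]
After 'eq': [0]
After 'push -3': [0, -3]
After 'push 15': [0, -3, 15]
After 'over': [0, -3, 15, -3]
After 'mul': [0, -3, -45]
After 'gt': [0, 1]
After 'sub': [-1]
After 'push 18': [-1, 18]
After 'push -1': [-1, 18, -1]
After 'push 11': [-1, 18, -1, 11]
After 'mod': [-1, 18, 10]
After 'gt': [-1, 1]
After 'push 2': [-1, 1, 2]
After 'push 17': [-1, 1, 2, 17]
After 'pop': [-1, 1, 2]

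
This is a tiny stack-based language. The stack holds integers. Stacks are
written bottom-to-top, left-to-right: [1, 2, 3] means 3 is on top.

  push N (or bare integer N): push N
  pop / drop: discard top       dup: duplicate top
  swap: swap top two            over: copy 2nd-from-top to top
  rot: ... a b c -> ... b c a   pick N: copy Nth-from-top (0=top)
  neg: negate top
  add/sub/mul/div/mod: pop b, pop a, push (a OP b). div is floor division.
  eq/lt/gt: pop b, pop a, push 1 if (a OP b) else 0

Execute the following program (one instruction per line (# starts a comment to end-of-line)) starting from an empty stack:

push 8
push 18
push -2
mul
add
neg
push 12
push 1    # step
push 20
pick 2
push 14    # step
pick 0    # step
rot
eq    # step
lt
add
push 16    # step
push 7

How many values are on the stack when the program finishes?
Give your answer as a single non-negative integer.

Answer: 6

Derivation:
After 'push 8': stack = [8] (depth 1)
After 'push 18': stack = [8, 18] (depth 2)
After 'push -2': stack = [8, 18, -2] (depth 3)
After 'mul': stack = [8, -36] (depth 2)
After 'add': stack = [-28] (depth 1)
After 'neg': stack = [28] (depth 1)
After 'push 12': stack = [28, 12] (depth 2)
After 'push 1': stack = [28, 12, 1] (depth 3)
After 'push 20': stack = [28, 12, 1, 20] (depth 4)
After 'pick 2': stack = [28, 12, 1, 20, 12] (depth 5)
After 'push 14': stack = [28, 12, 1, 20, 12, 14] (depth 6)
After 'pick 0': stack = [28, 12, 1, 20, 12, 14, 14] (depth 7)
After 'rot': stack = [28, 12, 1, 20, 14, 14, 12] (depth 7)
After 'eq': stack = [28, 12, 1, 20, 14, 0] (depth 6)
After 'lt': stack = [28, 12, 1, 20, 0] (depth 5)
After 'add': stack = [28, 12, 1, 20] (depth 4)
After 'push 16': stack = [28, 12, 1, 20, 16] (depth 5)
After 'push 7': stack = [28, 12, 1, 20, 16, 7] (depth 6)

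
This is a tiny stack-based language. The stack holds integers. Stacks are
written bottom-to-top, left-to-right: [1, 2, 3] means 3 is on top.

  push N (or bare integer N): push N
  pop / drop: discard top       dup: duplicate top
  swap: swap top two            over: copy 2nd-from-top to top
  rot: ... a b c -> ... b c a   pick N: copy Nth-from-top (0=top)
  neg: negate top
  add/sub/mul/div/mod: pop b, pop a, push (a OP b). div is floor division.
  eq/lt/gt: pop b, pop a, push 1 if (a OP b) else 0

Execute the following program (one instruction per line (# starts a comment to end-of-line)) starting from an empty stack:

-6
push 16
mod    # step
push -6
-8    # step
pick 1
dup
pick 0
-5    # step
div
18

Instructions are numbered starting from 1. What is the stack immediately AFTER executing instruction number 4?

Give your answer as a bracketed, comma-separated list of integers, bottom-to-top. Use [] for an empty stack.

Answer: [10, -6]

Derivation:
Step 1 ('-6'): [-6]
Step 2 ('push 16'): [-6, 16]
Step 3 ('mod'): [10]
Step 4 ('push -6'): [10, -6]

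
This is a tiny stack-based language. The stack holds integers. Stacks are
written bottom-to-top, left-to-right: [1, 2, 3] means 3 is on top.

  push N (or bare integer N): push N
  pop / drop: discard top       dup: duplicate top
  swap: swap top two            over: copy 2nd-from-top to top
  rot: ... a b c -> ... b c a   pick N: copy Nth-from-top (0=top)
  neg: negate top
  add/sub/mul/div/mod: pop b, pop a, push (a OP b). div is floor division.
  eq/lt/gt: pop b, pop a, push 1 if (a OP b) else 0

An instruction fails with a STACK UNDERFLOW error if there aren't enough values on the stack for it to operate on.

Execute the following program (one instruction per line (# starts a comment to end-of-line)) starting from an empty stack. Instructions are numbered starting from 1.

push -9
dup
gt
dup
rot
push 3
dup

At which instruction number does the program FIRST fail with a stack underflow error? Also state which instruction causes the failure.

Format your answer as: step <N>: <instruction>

Step 1 ('push -9'): stack = [-9], depth = 1
Step 2 ('dup'): stack = [-9, -9], depth = 2
Step 3 ('gt'): stack = [0], depth = 1
Step 4 ('dup'): stack = [0, 0], depth = 2
Step 5 ('rot'): needs 3 value(s) but depth is 2 — STACK UNDERFLOW

Answer: step 5: rot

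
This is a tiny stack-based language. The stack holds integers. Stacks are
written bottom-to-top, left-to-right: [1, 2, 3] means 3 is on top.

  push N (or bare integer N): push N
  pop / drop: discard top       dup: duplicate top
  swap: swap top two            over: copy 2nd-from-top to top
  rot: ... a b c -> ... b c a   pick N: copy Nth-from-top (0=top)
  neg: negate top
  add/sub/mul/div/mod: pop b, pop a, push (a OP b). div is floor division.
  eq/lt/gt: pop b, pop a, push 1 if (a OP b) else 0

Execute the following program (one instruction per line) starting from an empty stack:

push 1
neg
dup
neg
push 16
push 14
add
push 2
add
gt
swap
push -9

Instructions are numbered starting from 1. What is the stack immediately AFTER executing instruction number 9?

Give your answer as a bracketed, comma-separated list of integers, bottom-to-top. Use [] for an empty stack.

Step 1 ('push 1'): [1]
Step 2 ('neg'): [-1]
Step 3 ('dup'): [-1, -1]
Step 4 ('neg'): [-1, 1]
Step 5 ('push 16'): [-1, 1, 16]
Step 6 ('push 14'): [-1, 1, 16, 14]
Step 7 ('add'): [-1, 1, 30]
Step 8 ('push 2'): [-1, 1, 30, 2]
Step 9 ('add'): [-1, 1, 32]

Answer: [-1, 1, 32]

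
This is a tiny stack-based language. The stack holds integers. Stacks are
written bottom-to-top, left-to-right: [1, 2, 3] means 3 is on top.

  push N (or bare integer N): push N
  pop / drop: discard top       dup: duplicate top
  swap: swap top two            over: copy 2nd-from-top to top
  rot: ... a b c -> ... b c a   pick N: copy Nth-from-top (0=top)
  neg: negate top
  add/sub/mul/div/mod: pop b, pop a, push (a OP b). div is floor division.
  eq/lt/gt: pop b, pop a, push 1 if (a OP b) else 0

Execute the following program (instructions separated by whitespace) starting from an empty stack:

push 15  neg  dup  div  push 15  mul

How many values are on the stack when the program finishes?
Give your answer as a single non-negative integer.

After 'push 15': stack = [15] (depth 1)
After 'neg': stack = [-15] (depth 1)
After 'dup': stack = [-15, -15] (depth 2)
After 'div': stack = [1] (depth 1)
After 'push 15': stack = [1, 15] (depth 2)
After 'mul': stack = [15] (depth 1)

Answer: 1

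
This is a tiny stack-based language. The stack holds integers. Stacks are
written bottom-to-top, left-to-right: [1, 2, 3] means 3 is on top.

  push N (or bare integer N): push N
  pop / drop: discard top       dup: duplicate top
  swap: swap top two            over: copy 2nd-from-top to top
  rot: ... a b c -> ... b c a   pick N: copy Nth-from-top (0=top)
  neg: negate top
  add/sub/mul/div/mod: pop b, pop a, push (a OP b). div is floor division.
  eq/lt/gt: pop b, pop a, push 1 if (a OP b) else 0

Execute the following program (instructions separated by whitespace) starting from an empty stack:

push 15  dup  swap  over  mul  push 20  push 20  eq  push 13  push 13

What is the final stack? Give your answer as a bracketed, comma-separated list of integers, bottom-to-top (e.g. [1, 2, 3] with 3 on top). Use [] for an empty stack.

After 'push 15': [15]
After 'dup': [15, 15]
After 'swap': [15, 15]
After 'over': [15, 15, 15]
After 'mul': [15, 225]
After 'push 20': [15, 225, 20]
After 'push 20': [15, 225, 20, 20]
After 'eq': [15, 225, 1]
After 'push 13': [15, 225, 1, 13]
After 'push 13': [15, 225, 1, 13, 13]

Answer: [15, 225, 1, 13, 13]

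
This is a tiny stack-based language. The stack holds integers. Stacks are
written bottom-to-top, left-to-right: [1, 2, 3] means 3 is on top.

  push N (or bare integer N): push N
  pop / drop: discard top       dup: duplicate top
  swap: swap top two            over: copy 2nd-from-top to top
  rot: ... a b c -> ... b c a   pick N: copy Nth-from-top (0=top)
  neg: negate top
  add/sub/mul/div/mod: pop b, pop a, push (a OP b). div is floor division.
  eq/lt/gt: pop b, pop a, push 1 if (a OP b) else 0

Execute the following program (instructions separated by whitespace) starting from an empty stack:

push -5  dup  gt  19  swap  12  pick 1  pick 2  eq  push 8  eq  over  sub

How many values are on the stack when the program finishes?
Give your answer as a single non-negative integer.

After 'push -5': stack = [-5] (depth 1)
After 'dup': stack = [-5, -5] (depth 2)
After 'gt': stack = [0] (depth 1)
After 'push 19': stack = [0, 19] (depth 2)
After 'swap': stack = [19, 0] (depth 2)
After 'push 12': stack = [19, 0, 12] (depth 3)
After 'pick 1': stack = [19, 0, 12, 0] (depth 4)
After 'pick 2': stack = [19, 0, 12, 0, 0] (depth 5)
After 'eq': stack = [19, 0, 12, 1] (depth 4)
After 'push 8': stack = [19, 0, 12, 1, 8] (depth 5)
After 'eq': stack = [19, 0, 12, 0] (depth 4)
After 'over': stack = [19, 0, 12, 0, 12] (depth 5)
After 'sub': stack = [19, 0, 12, -12] (depth 4)

Answer: 4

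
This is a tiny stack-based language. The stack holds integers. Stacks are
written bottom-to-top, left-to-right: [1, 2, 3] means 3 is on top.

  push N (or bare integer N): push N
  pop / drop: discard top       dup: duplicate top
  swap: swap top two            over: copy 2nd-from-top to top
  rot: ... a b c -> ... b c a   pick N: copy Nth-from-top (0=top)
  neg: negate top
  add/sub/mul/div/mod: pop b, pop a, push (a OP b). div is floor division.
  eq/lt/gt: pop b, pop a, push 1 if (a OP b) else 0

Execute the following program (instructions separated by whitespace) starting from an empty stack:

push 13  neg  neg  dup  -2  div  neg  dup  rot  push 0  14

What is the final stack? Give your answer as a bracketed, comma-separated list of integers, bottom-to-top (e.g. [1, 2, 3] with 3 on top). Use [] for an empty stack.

After 'push 13': [13]
After 'neg': [-13]
After 'neg': [13]
After 'dup': [13, 13]
After 'push -2': [13, 13, -2]
After 'div': [13, -7]
After 'neg': [13, 7]
After 'dup': [13, 7, 7]
After 'rot': [7, 7, 13]
After 'push 0': [7, 7, 13, 0]
After 'push 14': [7, 7, 13, 0, 14]

Answer: [7, 7, 13, 0, 14]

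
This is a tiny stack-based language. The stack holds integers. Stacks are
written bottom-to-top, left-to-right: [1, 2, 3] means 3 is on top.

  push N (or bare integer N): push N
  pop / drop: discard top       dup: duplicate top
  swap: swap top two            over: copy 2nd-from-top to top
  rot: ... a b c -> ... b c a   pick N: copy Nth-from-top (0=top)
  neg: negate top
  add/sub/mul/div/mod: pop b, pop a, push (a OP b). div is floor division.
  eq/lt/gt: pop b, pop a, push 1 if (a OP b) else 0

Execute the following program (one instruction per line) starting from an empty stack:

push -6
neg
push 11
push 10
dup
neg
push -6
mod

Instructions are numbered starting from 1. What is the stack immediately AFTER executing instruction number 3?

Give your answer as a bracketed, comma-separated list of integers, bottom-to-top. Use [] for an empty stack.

Answer: [6, 11]

Derivation:
Step 1 ('push -6'): [-6]
Step 2 ('neg'): [6]
Step 3 ('push 11'): [6, 11]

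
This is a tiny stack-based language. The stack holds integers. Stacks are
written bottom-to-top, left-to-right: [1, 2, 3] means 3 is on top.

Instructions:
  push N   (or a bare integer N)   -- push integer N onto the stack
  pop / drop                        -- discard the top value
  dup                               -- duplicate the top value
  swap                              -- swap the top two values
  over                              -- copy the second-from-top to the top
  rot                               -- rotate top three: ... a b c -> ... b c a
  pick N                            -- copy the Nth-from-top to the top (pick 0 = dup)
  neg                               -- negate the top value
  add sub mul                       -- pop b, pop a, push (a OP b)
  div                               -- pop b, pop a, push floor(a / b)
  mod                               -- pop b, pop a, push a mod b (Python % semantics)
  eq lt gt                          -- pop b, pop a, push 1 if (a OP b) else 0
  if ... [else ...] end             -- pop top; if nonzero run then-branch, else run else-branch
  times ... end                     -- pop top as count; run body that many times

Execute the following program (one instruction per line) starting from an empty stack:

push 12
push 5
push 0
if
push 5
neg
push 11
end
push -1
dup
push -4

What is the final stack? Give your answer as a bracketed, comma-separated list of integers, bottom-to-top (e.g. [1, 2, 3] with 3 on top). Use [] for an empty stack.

After 'push 12': [12]
After 'push 5': [12, 5]
After 'push 0': [12, 5, 0]
After 'if': [12, 5]
After 'push -1': [12, 5, -1]
After 'dup': [12, 5, -1, -1]
After 'push -4': [12, 5, -1, -1, -4]

Answer: [12, 5, -1, -1, -4]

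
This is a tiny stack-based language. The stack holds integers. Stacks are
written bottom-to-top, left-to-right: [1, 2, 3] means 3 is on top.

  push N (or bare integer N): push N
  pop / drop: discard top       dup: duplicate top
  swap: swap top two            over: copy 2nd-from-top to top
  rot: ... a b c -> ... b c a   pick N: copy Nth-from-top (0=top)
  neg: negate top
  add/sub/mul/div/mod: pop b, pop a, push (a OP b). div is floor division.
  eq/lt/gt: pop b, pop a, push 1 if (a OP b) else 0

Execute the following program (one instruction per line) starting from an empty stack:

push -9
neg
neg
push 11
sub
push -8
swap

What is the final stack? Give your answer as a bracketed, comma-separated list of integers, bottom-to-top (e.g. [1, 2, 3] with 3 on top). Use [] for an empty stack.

After 'push -9': [-9]
After 'neg': [9]
After 'neg': [-9]
After 'push 11': [-9, 11]
After 'sub': [-20]
After 'push -8': [-20, -8]
After 'swap': [-8, -20]

Answer: [-8, -20]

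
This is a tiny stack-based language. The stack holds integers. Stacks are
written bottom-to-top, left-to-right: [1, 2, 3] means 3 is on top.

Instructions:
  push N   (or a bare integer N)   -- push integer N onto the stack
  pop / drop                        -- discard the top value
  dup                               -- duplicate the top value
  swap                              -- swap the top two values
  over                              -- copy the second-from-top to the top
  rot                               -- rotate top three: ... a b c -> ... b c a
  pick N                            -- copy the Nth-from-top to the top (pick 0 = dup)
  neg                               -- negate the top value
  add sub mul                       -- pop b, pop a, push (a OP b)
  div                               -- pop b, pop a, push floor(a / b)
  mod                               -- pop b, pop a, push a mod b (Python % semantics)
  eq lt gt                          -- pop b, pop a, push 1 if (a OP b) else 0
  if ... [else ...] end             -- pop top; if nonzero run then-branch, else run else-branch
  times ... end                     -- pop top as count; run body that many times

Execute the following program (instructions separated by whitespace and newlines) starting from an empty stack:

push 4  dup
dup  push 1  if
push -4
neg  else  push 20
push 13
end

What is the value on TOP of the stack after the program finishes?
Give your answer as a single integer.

After 'push 4': [4]
After 'dup': [4, 4]
After 'dup': [4, 4, 4]
After 'push 1': [4, 4, 4, 1]
After 'if': [4, 4, 4]
After 'push -4': [4, 4, 4, -4]
After 'neg': [4, 4, 4, 4]

Answer: 4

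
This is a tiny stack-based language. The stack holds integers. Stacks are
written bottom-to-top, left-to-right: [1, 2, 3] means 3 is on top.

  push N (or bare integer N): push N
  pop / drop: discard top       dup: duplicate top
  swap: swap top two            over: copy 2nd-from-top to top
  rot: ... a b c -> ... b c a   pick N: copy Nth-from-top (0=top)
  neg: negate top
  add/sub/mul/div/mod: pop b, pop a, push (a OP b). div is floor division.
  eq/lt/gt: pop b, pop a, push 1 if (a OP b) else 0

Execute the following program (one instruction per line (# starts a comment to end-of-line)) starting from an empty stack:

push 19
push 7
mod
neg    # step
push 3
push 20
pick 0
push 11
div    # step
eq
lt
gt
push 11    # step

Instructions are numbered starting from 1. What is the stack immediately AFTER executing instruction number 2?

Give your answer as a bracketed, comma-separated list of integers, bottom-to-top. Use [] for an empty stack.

Step 1 ('push 19'): [19]
Step 2 ('push 7'): [19, 7]

Answer: [19, 7]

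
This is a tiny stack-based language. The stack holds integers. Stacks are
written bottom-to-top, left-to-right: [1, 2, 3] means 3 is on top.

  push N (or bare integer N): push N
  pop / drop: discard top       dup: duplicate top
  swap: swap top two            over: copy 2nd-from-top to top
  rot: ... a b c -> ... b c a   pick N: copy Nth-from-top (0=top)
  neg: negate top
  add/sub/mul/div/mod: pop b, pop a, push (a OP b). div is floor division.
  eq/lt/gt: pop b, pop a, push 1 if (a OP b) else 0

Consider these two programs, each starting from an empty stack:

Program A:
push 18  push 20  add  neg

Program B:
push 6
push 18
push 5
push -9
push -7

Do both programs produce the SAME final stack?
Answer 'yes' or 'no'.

Program A trace:
  After 'push 18': [18]
  After 'push 20': [18, 20]
  After 'add': [38]
  After 'neg': [-38]
Program A final stack: [-38]

Program B trace:
  After 'push 6': [6]
  After 'push 18': [6, 18]
  After 'push 5': [6, 18, 5]
  After 'push -9': [6, 18, 5, -9]
  After 'push -7': [6, 18, 5, -9, -7]
Program B final stack: [6, 18, 5, -9, -7]
Same: no

Answer: no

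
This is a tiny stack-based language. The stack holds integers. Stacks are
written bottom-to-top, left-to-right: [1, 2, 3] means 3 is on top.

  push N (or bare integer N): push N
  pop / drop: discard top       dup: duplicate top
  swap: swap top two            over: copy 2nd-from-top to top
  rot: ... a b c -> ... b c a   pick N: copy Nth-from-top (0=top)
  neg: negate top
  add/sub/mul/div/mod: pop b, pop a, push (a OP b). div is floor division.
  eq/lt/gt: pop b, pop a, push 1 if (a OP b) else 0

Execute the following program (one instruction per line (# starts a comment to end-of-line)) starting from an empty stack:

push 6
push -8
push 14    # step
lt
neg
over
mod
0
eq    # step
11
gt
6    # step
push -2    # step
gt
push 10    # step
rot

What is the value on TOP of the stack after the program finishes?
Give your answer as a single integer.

After 'push 6': [6]
After 'push -8': [6, -8]
After 'push 14': [6, -8, 14]
After 'lt': [6, 1]
After 'neg': [6, -1]
After 'over': [6, -1, 6]
After 'mod': [6, 5]
After 'push 0': [6, 5, 0]
After 'eq': [6, 0]
After 'push 11': [6, 0, 11]
After 'gt': [6, 0]
After 'push 6': [6, 0, 6]
After 'push -2': [6, 0, 6, -2]
After 'gt': [6, 0, 1]
After 'push 10': [6, 0, 1, 10]
After 'rot': [6, 1, 10, 0]

Answer: 0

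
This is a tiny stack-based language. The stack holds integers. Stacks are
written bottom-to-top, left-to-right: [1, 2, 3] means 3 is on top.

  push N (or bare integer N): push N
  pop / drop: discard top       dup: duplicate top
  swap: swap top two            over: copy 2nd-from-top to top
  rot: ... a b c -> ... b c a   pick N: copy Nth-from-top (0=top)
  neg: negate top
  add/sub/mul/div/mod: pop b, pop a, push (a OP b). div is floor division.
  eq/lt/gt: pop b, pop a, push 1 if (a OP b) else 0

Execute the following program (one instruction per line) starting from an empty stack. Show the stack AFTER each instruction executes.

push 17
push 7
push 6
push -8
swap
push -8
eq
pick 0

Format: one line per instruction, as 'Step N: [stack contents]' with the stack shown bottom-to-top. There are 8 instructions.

Step 1: [17]
Step 2: [17, 7]
Step 3: [17, 7, 6]
Step 4: [17, 7, 6, -8]
Step 5: [17, 7, -8, 6]
Step 6: [17, 7, -8, 6, -8]
Step 7: [17, 7, -8, 0]
Step 8: [17, 7, -8, 0, 0]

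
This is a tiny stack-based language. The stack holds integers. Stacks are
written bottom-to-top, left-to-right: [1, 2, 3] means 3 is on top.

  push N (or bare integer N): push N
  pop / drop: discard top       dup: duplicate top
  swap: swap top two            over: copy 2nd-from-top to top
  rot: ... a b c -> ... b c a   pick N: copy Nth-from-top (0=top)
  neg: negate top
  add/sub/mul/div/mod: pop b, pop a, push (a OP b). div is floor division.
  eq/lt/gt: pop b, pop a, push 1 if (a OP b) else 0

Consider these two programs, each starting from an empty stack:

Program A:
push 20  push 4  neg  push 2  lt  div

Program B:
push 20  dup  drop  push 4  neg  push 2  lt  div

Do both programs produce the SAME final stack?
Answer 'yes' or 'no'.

Answer: yes

Derivation:
Program A trace:
  After 'push 20': [20]
  After 'push 4': [20, 4]
  After 'neg': [20, -4]
  After 'push 2': [20, -4, 2]
  After 'lt': [20, 1]
  After 'div': [20]
Program A final stack: [20]

Program B trace:
  After 'push 20': [20]
  After 'dup': [20, 20]
  After 'drop': [20]
  After 'push 4': [20, 4]
  After 'neg': [20, -4]
  After 'push 2': [20, -4, 2]
  After 'lt': [20, 1]
  After 'div': [20]
Program B final stack: [20]
Same: yes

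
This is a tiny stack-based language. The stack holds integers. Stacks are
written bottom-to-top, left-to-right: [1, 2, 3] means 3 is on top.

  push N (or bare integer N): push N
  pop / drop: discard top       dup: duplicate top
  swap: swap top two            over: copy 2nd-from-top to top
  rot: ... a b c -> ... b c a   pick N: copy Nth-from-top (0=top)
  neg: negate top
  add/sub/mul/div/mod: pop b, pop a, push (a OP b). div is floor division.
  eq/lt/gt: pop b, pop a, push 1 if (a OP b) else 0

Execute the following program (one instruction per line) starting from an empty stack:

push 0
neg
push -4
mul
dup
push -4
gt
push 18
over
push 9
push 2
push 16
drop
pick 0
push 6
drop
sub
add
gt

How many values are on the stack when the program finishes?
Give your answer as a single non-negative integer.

Answer: 4

Derivation:
After 'push 0': stack = [0] (depth 1)
After 'neg': stack = [0] (depth 1)
After 'push -4': stack = [0, -4] (depth 2)
After 'mul': stack = [0] (depth 1)
After 'dup': stack = [0, 0] (depth 2)
After 'push -4': stack = [0, 0, -4] (depth 3)
After 'gt': stack = [0, 1] (depth 2)
After 'push 18': stack = [0, 1, 18] (depth 3)
After 'over': stack = [0, 1, 18, 1] (depth 4)
After 'push 9': stack = [0, 1, 18, 1, 9] (depth 5)
After 'push 2': stack = [0, 1, 18, 1, 9, 2] (depth 6)
After 'push 16': stack = [0, 1, 18, 1, 9, 2, 16] (depth 7)
After 'drop': stack = [0, 1, 18, 1, 9, 2] (depth 6)
After 'pick 0': stack = [0, 1, 18, 1, 9, 2, 2] (depth 7)
After 'push 6': stack = [0, 1, 18, 1, 9, 2, 2, 6] (depth 8)
After 'drop': stack = [0, 1, 18, 1, 9, 2, 2] (depth 7)
After 'sub': stack = [0, 1, 18, 1, 9, 0] (depth 6)
After 'add': stack = [0, 1, 18, 1, 9] (depth 5)
After 'gt': stack = [0, 1, 18, 0] (depth 4)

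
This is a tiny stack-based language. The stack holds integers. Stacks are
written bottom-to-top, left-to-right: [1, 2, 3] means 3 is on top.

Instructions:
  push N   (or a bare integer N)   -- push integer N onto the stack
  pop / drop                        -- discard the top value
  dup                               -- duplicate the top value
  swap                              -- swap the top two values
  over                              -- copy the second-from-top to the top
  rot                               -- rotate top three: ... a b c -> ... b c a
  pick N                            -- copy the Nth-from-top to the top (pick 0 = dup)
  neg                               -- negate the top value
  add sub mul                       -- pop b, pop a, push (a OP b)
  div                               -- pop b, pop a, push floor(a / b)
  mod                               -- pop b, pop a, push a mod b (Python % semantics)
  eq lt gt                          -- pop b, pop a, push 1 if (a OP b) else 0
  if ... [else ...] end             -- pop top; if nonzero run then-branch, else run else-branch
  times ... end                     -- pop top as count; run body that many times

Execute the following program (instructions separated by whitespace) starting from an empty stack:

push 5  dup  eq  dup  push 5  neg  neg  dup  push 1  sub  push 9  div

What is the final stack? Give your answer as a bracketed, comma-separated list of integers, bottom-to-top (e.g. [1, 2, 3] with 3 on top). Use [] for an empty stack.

Answer: [1, 1, 5, 0]

Derivation:
After 'push 5': [5]
After 'dup': [5, 5]
After 'eq': [1]
After 'dup': [1, 1]
After 'push 5': [1, 1, 5]
After 'neg': [1, 1, -5]
After 'neg': [1, 1, 5]
After 'dup': [1, 1, 5, 5]
After 'push 1': [1, 1, 5, 5, 1]
After 'sub': [1, 1, 5, 4]
After 'push 9': [1, 1, 5, 4, 9]
After 'div': [1, 1, 5, 0]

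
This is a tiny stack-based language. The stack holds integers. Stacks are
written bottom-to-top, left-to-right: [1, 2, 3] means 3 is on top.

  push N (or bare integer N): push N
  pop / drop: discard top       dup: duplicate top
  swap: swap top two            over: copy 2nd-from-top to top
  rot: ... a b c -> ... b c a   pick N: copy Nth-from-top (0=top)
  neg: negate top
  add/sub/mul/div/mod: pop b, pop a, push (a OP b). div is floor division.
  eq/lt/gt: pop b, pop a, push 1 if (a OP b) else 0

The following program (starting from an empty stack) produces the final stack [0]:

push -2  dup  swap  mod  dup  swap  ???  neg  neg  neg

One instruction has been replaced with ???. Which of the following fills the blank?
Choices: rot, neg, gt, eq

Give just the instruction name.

Stack before ???: [0, 0]
Stack after ???:  [0]
Checking each choice:
  rot: stack underflow (need 3, have 2)
  neg: produces [0, 0]
  gt: MATCH
  eq: produces [-1]


Answer: gt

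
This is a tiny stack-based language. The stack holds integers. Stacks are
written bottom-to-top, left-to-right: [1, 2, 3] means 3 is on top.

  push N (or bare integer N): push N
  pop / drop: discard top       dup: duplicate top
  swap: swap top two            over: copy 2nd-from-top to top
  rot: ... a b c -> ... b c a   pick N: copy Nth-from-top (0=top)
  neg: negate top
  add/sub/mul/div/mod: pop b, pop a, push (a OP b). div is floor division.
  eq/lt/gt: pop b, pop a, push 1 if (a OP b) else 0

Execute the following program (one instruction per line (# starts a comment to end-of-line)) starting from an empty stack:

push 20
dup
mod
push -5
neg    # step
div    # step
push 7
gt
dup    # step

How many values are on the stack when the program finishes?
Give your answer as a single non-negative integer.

Answer: 2

Derivation:
After 'push 20': stack = [20] (depth 1)
After 'dup': stack = [20, 20] (depth 2)
After 'mod': stack = [0] (depth 1)
After 'push -5': stack = [0, -5] (depth 2)
After 'neg': stack = [0, 5] (depth 2)
After 'div': stack = [0] (depth 1)
After 'push 7': stack = [0, 7] (depth 2)
After 'gt': stack = [0] (depth 1)
After 'dup': stack = [0, 0] (depth 2)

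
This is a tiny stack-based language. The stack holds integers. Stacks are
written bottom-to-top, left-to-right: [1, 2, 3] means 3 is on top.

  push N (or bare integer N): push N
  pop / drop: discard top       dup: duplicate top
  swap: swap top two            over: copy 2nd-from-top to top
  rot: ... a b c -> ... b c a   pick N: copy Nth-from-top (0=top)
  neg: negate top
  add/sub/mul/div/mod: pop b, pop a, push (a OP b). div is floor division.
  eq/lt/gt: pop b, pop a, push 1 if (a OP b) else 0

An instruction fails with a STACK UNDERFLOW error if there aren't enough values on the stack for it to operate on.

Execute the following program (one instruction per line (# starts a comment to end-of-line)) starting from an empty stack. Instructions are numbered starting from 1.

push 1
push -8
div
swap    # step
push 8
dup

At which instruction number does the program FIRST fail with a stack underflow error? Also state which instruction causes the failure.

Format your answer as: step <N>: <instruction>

Step 1 ('push 1'): stack = [1], depth = 1
Step 2 ('push -8'): stack = [1, -8], depth = 2
Step 3 ('div'): stack = [-1], depth = 1
Step 4 ('swap'): needs 2 value(s) but depth is 1 — STACK UNDERFLOW

Answer: step 4: swap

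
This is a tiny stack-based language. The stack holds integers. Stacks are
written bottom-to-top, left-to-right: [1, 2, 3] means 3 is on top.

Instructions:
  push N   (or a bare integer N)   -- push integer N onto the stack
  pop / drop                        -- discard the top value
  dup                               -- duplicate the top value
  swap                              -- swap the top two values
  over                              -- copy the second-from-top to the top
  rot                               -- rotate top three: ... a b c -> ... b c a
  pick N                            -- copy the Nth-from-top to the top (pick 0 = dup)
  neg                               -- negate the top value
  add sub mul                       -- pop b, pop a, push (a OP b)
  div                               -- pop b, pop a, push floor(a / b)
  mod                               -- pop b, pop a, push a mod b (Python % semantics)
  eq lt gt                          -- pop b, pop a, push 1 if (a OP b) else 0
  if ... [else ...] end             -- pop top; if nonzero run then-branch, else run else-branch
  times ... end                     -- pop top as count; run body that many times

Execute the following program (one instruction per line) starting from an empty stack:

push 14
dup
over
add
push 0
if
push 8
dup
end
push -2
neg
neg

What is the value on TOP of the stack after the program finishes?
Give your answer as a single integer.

After 'push 14': [14]
After 'dup': [14, 14]
After 'over': [14, 14, 14]
After 'add': [14, 28]
After 'push 0': [14, 28, 0]
After 'if': [14, 28]
After 'push -2': [14, 28, -2]
After 'neg': [14, 28, 2]
After 'neg': [14, 28, -2]

Answer: -2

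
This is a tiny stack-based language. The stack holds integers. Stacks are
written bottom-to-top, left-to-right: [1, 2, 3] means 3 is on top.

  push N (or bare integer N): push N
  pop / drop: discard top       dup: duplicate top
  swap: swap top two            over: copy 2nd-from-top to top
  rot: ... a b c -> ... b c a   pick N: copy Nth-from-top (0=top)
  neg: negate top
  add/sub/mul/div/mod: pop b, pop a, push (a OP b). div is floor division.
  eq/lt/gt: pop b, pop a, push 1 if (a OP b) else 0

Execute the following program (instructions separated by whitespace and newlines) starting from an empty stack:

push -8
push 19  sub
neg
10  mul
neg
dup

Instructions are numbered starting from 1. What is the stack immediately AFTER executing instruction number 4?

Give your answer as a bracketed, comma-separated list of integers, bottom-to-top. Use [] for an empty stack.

Answer: [27]

Derivation:
Step 1 ('push -8'): [-8]
Step 2 ('push 19'): [-8, 19]
Step 3 ('sub'): [-27]
Step 4 ('neg'): [27]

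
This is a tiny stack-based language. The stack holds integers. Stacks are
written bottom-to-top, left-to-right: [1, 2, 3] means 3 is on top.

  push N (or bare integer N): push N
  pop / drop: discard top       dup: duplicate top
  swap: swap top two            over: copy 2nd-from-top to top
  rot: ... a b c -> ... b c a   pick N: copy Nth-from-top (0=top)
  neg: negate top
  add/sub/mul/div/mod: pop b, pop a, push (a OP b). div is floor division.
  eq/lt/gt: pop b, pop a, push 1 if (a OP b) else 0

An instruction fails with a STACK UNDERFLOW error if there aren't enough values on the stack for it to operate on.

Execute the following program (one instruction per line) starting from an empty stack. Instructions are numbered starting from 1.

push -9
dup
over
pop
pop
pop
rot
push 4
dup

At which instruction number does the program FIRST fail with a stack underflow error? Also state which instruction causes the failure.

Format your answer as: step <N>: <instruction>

Step 1 ('push -9'): stack = [-9], depth = 1
Step 2 ('dup'): stack = [-9, -9], depth = 2
Step 3 ('over'): stack = [-9, -9, -9], depth = 3
Step 4 ('pop'): stack = [-9, -9], depth = 2
Step 5 ('pop'): stack = [-9], depth = 1
Step 6 ('pop'): stack = [], depth = 0
Step 7 ('rot'): needs 3 value(s) but depth is 0 — STACK UNDERFLOW

Answer: step 7: rot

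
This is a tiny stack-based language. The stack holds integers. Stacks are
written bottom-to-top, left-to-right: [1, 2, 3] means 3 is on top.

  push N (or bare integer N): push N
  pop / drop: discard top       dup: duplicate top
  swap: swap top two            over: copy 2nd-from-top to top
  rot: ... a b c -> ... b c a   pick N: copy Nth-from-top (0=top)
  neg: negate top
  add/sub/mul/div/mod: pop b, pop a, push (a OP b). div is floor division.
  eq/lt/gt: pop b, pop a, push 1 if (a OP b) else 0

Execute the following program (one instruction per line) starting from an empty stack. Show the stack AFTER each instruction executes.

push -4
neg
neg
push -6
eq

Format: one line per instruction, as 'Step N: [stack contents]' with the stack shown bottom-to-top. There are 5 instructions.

Step 1: [-4]
Step 2: [4]
Step 3: [-4]
Step 4: [-4, -6]
Step 5: [0]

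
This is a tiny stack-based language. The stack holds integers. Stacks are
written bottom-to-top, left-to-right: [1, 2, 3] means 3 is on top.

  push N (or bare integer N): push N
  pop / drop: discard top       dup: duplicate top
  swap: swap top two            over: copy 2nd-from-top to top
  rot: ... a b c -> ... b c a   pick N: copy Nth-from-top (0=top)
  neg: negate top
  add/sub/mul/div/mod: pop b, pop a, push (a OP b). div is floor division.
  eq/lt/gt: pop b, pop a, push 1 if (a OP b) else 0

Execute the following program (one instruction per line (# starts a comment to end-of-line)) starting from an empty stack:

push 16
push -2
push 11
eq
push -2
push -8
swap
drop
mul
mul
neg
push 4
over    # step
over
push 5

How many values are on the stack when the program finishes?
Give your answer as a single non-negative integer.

Answer: 5

Derivation:
After 'push 16': stack = [16] (depth 1)
After 'push -2': stack = [16, -2] (depth 2)
After 'push 11': stack = [16, -2, 11] (depth 3)
After 'eq': stack = [16, 0] (depth 2)
After 'push -2': stack = [16, 0, -2] (depth 3)
After 'push -8': stack = [16, 0, -2, -8] (depth 4)
After 'swap': stack = [16, 0, -8, -2] (depth 4)
After 'drop': stack = [16, 0, -8] (depth 3)
After 'mul': stack = [16, 0] (depth 2)
After 'mul': stack = [0] (depth 1)
After 'neg': stack = [0] (depth 1)
After 'push 4': stack = [0, 4] (depth 2)
After 'over': stack = [0, 4, 0] (depth 3)
After 'over': stack = [0, 4, 0, 4] (depth 4)
After 'push 5': stack = [0, 4, 0, 4, 5] (depth 5)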